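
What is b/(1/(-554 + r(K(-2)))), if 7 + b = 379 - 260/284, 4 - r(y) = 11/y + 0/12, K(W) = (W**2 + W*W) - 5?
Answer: -43762367/213 ≈ -2.0546e+5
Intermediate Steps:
K(W) = -5 + 2*W**2 (K(W) = (W**2 + W**2) - 5 = 2*W**2 - 5 = -5 + 2*W**2)
r(y) = 4 - 11/y (r(y) = 4 - (11/y + 0/12) = 4 - (11/y + 0*(1/12)) = 4 - (11/y + 0) = 4 - 11/y)
b = 26347/71 (b = -7 + (379 - 260/284) = -7 + (379 - 260*1/284) = -7 + (379 - 65/71) = -7 + 26844/71 = 26347/71 ≈ 371.08)
b/(1/(-554 + r(K(-2)))) = 26347/(71*(1/(-554 + (4 - 11/(-5 + 2*(-2)**2))))) = 26347/(71*(1/(-554 + (4 - 11/(-5 + 2*4))))) = 26347/(71*(1/(-554 + (4 - 11/(-5 + 8))))) = 26347/(71*(1/(-554 + (4 - 11/3)))) = 26347/(71*(1/(-554 + 1/3))) = 26347/(71*(1/(-1661/3))) = 26347/(71*(-3/1661)) = (26347/71)*(-1661/3) = -43762367/213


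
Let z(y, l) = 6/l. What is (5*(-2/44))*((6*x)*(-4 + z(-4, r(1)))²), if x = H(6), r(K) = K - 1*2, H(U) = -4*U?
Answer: 36000/11 ≈ 3272.7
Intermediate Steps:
r(K) = -2 + K (r(K) = K - 2 = -2 + K)
x = -24 (x = -4*6 = -24)
(5*(-2/44))*((6*x)*(-4 + z(-4, r(1)))²) = (5*(-2/44))*((6*(-24))*(-4 + 6/(-2 + 1))²) = (5*(-2*1/44))*(-144*(-4 + 6/(-1))²) = (5*(-1/22))*(-144*(-4 + 6*(-1))²) = -(-360)*(-4 - 6)²/11 = -(-360)*(-10)²/11 = -(-360)*100/11 = -5/22*(-14400) = 36000/11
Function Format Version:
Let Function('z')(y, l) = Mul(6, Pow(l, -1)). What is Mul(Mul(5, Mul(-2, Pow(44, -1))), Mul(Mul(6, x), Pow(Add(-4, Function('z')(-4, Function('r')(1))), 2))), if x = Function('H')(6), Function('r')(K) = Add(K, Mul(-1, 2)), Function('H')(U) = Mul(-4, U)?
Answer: Rational(36000, 11) ≈ 3272.7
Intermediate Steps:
Function('r')(K) = Add(-2, K) (Function('r')(K) = Add(K, -2) = Add(-2, K))
x = -24 (x = Mul(-4, 6) = -24)
Mul(Mul(5, Mul(-2, Pow(44, -1))), Mul(Mul(6, x), Pow(Add(-4, Function('z')(-4, Function('r')(1))), 2))) = Mul(Mul(5, Mul(-2, Pow(44, -1))), Mul(Mul(6, -24), Pow(Add(-4, Mul(6, Pow(Add(-2, 1), -1))), 2))) = Mul(Mul(5, Mul(-2, Rational(1, 44))), Mul(-144, Pow(Add(-4, Mul(6, Pow(-1, -1))), 2))) = Mul(Mul(5, Rational(-1, 22)), Mul(-144, Pow(Add(-4, Mul(6, -1)), 2))) = Mul(Rational(-5, 22), Mul(-144, Pow(Add(-4, -6), 2))) = Mul(Rational(-5, 22), Mul(-144, Pow(-10, 2))) = Mul(Rational(-5, 22), Mul(-144, 100)) = Mul(Rational(-5, 22), -14400) = Rational(36000, 11)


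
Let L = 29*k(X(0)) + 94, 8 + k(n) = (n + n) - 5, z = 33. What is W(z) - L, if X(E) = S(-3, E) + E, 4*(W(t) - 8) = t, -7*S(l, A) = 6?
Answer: 9771/28 ≈ 348.96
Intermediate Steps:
S(l, A) = -6/7 (S(l, A) = -⅐*6 = -6/7)
W(t) = 8 + t/4
X(E) = -6/7 + E
k(n) = -13 + 2*n (k(n) = -8 + ((n + n) - 5) = -8 + (2*n - 5) = -8 + (-5 + 2*n) = -13 + 2*n)
L = -2329/7 (L = 29*(-13 + 2*(-6/7 + 0)) + 94 = 29*(-13 + 2*(-6/7)) + 94 = 29*(-13 - 12/7) + 94 = 29*(-103/7) + 94 = -2987/7 + 94 = -2329/7 ≈ -332.71)
W(z) - L = (8 + (¼)*33) - 1*(-2329/7) = (8 + 33/4) + 2329/7 = 65/4 + 2329/7 = 9771/28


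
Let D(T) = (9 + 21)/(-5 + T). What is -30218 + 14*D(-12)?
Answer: -514126/17 ≈ -30243.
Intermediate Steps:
D(T) = 30/(-5 + T)
-30218 + 14*D(-12) = -30218 + 14*(30/(-5 - 12)) = -30218 + 14*(30/(-17)) = -30218 + 14*(30*(-1/17)) = -30218 + 14*(-30/17) = -30218 - 420/17 = -514126/17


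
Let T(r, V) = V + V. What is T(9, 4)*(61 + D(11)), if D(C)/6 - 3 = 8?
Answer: 1016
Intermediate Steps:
T(r, V) = 2*V
D(C) = 66 (D(C) = 18 + 6*8 = 18 + 48 = 66)
T(9, 4)*(61 + D(11)) = (2*4)*(61 + 66) = 8*127 = 1016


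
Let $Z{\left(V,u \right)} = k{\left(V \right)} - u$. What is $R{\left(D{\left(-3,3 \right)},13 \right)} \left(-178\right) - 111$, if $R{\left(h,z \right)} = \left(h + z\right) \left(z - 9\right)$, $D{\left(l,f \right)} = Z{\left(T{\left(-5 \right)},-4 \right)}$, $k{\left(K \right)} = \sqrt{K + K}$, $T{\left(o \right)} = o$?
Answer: $-12215 - 712 i \sqrt{10} \approx -12215.0 - 2251.5 i$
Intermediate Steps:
$k{\left(K \right)} = \sqrt{2} \sqrt{K}$ ($k{\left(K \right)} = \sqrt{2 K} = \sqrt{2} \sqrt{K}$)
$Z{\left(V,u \right)} = - u + \sqrt{2} \sqrt{V}$ ($Z{\left(V,u \right)} = \sqrt{2} \sqrt{V} - u = - u + \sqrt{2} \sqrt{V}$)
$D{\left(l,f \right)} = 4 + i \sqrt{10}$ ($D{\left(l,f \right)} = \left(-1\right) \left(-4\right) + \sqrt{2} \sqrt{-5} = 4 + \sqrt{2} i \sqrt{5} = 4 + i \sqrt{10}$)
$R{\left(h,z \right)} = \left(-9 + z\right) \left(h + z\right)$ ($R{\left(h,z \right)} = \left(h + z\right) \left(-9 + z\right) = \left(-9 + z\right) \left(h + z\right)$)
$R{\left(D{\left(-3,3 \right)},13 \right)} \left(-178\right) - 111 = \left(13^{2} - 9 \left(4 + i \sqrt{10}\right) - 117 + \left(4 + i \sqrt{10}\right) 13\right) \left(-178\right) - 111 = \left(169 - \left(36 + 9 i \sqrt{10}\right) - 117 + \left(52 + 13 i \sqrt{10}\right)\right) \left(-178\right) - 111 = \left(68 + 4 i \sqrt{10}\right) \left(-178\right) - 111 = \left(-12104 - 712 i \sqrt{10}\right) - 111 = -12215 - 712 i \sqrt{10}$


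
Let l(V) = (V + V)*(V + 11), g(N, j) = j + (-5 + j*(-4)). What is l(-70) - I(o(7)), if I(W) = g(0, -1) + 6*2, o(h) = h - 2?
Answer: 8250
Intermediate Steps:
g(N, j) = -5 - 3*j (g(N, j) = j + (-5 - 4*j) = -5 - 3*j)
o(h) = -2 + h
l(V) = 2*V*(11 + V) (l(V) = (2*V)*(11 + V) = 2*V*(11 + V))
I(W) = 10 (I(W) = (-5 - 3*(-1)) + 6*2 = (-5 + 3) + 12 = -2 + 12 = 10)
l(-70) - I(o(7)) = 2*(-70)*(11 - 70) - 1*10 = 2*(-70)*(-59) - 10 = 8260 - 10 = 8250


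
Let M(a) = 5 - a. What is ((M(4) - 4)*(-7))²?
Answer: 441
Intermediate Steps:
((M(4) - 4)*(-7))² = (((5 - 1*4) - 4)*(-7))² = (((5 - 4) - 4)*(-7))² = ((1 - 4)*(-7))² = (-3*(-7))² = 21² = 441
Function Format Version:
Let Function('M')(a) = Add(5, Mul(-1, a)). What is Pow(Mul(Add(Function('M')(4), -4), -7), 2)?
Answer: 441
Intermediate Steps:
Pow(Mul(Add(Function('M')(4), -4), -7), 2) = Pow(Mul(Add(Add(5, Mul(-1, 4)), -4), -7), 2) = Pow(Mul(Add(Add(5, -4), -4), -7), 2) = Pow(Mul(Add(1, -4), -7), 2) = Pow(Mul(-3, -7), 2) = Pow(21, 2) = 441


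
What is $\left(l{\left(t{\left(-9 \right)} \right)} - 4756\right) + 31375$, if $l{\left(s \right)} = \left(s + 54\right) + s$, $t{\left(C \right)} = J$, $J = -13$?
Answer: $26647$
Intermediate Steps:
$t{\left(C \right)} = -13$
$l{\left(s \right)} = 54 + 2 s$ ($l{\left(s \right)} = \left(54 + s\right) + s = 54 + 2 s$)
$\left(l{\left(t{\left(-9 \right)} \right)} - 4756\right) + 31375 = \left(\left(54 + 2 \left(-13\right)\right) - 4756\right) + 31375 = \left(\left(54 - 26\right) - 4756\right) + 31375 = \left(28 - 4756\right) + 31375 = -4728 + 31375 = 26647$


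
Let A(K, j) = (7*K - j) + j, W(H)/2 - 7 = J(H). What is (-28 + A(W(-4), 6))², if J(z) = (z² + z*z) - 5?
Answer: 200704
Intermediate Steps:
J(z) = -5 + 2*z² (J(z) = (z² + z²) - 5 = 2*z² - 5 = -5 + 2*z²)
W(H) = 4 + 4*H² (W(H) = 14 + 2*(-5 + 2*H²) = 14 + (-10 + 4*H²) = 4 + 4*H²)
A(K, j) = 7*K (A(K, j) = (-j + 7*K) + j = 7*K)
(-28 + A(W(-4), 6))² = (-28 + 7*(4 + 4*(-4)²))² = (-28 + 7*(4 + 4*16))² = (-28 + 7*(4 + 64))² = (-28 + 7*68)² = (-28 + 476)² = 448² = 200704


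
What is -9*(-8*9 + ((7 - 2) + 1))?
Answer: 594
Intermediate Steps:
-9*(-8*9 + ((7 - 2) + 1)) = -9*(-72 + (5 + 1)) = -9*(-72 + 6) = -9*(-66) = 594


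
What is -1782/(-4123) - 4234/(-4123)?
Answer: 6016/4123 ≈ 1.4591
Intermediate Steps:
-1782/(-4123) - 4234/(-4123) = -1782*(-1/4123) - 4234*(-1/4123) = 1782/4123 + 4234/4123 = 6016/4123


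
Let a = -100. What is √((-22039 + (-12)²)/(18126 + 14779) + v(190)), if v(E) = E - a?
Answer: √12530954491/6581 ≈ 17.010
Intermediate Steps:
v(E) = 100 + E (v(E) = E - 1*(-100) = E + 100 = 100 + E)
√((-22039 + (-12)²)/(18126 + 14779) + v(190)) = √((-22039 + (-12)²)/(18126 + 14779) + (100 + 190)) = √((-22039 + 144)/32905 + 290) = √(-21895*1/32905 + 290) = √(-4379/6581 + 290) = √(1904111/6581) = √12530954491/6581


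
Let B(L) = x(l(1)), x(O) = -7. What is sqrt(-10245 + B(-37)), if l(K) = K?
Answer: 2*I*sqrt(2563) ≈ 101.25*I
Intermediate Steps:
B(L) = -7
sqrt(-10245 + B(-37)) = sqrt(-10245 - 7) = sqrt(-10252) = 2*I*sqrt(2563)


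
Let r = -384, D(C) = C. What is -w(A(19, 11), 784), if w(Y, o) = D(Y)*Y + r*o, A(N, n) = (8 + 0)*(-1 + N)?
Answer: 280320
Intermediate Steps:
A(N, n) = -8 + 8*N (A(N, n) = 8*(-1 + N) = -8 + 8*N)
w(Y, o) = Y² - 384*o (w(Y, o) = Y*Y - 384*o = Y² - 384*o)
-w(A(19, 11), 784) = -((-8 + 8*19)² - 384*784) = -((-8 + 152)² - 301056) = -(144² - 301056) = -(20736 - 301056) = -1*(-280320) = 280320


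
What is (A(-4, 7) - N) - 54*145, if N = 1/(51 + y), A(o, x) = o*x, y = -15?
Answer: -282889/36 ≈ -7858.0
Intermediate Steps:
N = 1/36 (N = 1/(51 - 15) = 1/36 ≈ 0.027778)
(A(-4, 7) - N) - 54*145 = (-4*7 - 1*1/36) - 54*145 = (-28 - 1/36) - 7830 = -1009/36 - 7830 = -282889/36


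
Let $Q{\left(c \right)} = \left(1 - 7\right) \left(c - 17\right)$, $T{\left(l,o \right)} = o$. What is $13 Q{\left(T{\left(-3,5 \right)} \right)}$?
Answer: $936$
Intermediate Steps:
$Q{\left(c \right)} = 102 - 6 c$ ($Q{\left(c \right)} = - 6 \left(-17 + c\right) = 102 - 6 c$)
$13 Q{\left(T{\left(-3,5 \right)} \right)} = 13 \left(102 - 30\right) = 13 \cdot 72 = 936$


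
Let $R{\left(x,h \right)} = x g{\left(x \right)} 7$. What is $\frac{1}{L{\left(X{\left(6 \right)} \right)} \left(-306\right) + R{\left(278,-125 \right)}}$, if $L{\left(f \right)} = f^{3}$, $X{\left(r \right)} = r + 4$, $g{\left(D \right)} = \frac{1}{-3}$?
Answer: $- \frac{3}{919946} \approx -3.2611 \cdot 10^{-6}$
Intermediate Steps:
$g{\left(D \right)} = - \frac{1}{3}$
$R{\left(x,h \right)} = - \frac{7 x}{3}$ ($R{\left(x,h \right)} = x \left(- \frac{1}{3}\right) 7 = - \frac{x}{3} \cdot 7 = - \frac{7 x}{3}$)
$X{\left(r \right)} = 4 + r$
$\frac{1}{L{\left(X{\left(6 \right)} \right)} \left(-306\right) + R{\left(278,-125 \right)}} = \frac{1}{\left(4 + 6\right)^{3} \left(-306\right) - \frac{1946}{3}} = \frac{1}{10^{3} \left(-306\right) - \frac{1946}{3}} = \frac{1}{1000 \left(-306\right) - \frac{1946}{3}} = \frac{1}{-306000 - \frac{1946}{3}} = \frac{1}{- \frac{919946}{3}} = - \frac{3}{919946}$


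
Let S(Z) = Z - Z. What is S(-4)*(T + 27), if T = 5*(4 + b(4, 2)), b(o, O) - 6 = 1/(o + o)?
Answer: 0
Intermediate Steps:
b(o, O) = 6 + 1/(2*o) (b(o, O) = 6 + 1/(o + o) = 6 + 1/(2*o))
S(Z) = 0
T = 405/8 (T = 5*(4 + (6 + (½)/4)) = 5*(4 + (6 + (½)*(¼))) = 5*(4 + (6 + ⅛)) = 5*(4 + 49/8) = 5*(81/8) = 405/8 ≈ 50.625)
S(-4)*(T + 27) = 0*(405/8 + 27) = 0*(621/8) = 0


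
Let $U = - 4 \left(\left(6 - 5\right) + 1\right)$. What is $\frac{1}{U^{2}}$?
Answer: $\frac{1}{64} \approx 0.015625$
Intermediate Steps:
$U = -8$ ($U = - 4 \left(1 + 1\right) = \left(-4\right) 2 = -8$)
$\frac{1}{U^{2}} = \frac{1}{\left(-8\right)^{2}} = \frac{1}{64}$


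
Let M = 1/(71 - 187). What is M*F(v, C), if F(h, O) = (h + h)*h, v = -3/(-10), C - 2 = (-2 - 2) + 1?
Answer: -9/5800 ≈ -0.0015517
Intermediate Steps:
C = -1 (C = 2 + ((-2 - 2) + 1) = 2 + (-4 + 1) = 2 - 3 = -1)
v = 3/10 (v = -3*(-⅒) = 3/10 ≈ 0.30000)
M = -1/116 (M = 1/(-116) = -1/116 ≈ -0.0086207)
F(h, O) = 2*h² (F(h, O) = (2*h)*h = 2*h²)
M*F(v, C) = -(3/10)²/58 = -9/(58*100) = -1/116*9/50 = -9/5800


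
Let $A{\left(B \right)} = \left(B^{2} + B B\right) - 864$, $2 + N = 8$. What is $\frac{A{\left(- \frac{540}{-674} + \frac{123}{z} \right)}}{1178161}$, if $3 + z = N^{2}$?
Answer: $- \frac{11309350798}{16190110559689} \approx -0.00069853$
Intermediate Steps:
$N = 6$ ($N = -2 + 8 = 6$)
$z = 33$ ($z = -3 + 6^{2} = -3 + 36 = 33$)
$A{\left(B \right)} = -864 + 2 B^{2}$ ($A{\left(B \right)} = \left(B^{2} + B^{2}\right) - 864 = 2 B^{2} - 864 = -864 + 2 B^{2}$)
$\frac{A{\left(- \frac{540}{-674} + \frac{123}{z} \right)}}{1178161} = \frac{-864 + 2 \left(- \frac{540}{-674} + \frac{123}{33}\right)^{2}}{1178161} = \left(-864 + 2 \left(\left(-540\right) \left(- \frac{1}{674}\right) + 123 \cdot \frac{1}{33}\right)^{2}\right) \frac{1}{1178161} = \left(-864 + 2 \left(\frac{270}{337} + \frac{41}{11}\right)^{2}\right) \frac{1}{1178161} = \left(-864 + 2 \left(\frac{16787}{3707}\right)^{2}\right) \frac{1}{1178161} = \left(-864 + 2 \cdot \frac{281803369}{13741849}\right) \frac{1}{1178161} = \left(-864 + \frac{563606738}{13741849}\right) \frac{1}{1178161} = \left(- \frac{11309350798}{13741849}\right) \frac{1}{1178161} = - \frac{11309350798}{16190110559689}$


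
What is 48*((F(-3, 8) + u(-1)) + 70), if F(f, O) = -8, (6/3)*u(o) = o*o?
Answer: 3000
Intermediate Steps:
u(o) = o²/2 (u(o) = (o*o)/2 = o²/2)
48*((F(-3, 8) + u(-1)) + 70) = 48*((-8 + (½)*(-1)²) + 70) = 48*((-8 + (½)*1) + 70) = 48*((-8 + ½) + 70) = 48*(-15/2 + 70) = 48*(125/2) = 3000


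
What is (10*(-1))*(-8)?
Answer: 80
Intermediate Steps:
(10*(-1))*(-8) = -10*(-8) = 80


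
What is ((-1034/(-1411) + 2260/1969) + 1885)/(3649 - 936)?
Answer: 5242243021/7537416667 ≈ 0.69550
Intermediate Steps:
((-1034/(-1411) + 2260/1969) + 1885)/(3649 - 936) = ((-1034*(-1/1411) + 2260*(1/1969)) + 1885)/2713 = ((1034/1411 + 2260/1969) + 1885)*(1/2713) = (5224806/2778259 + 1885)*(1/2713) = (5242243021/2778259)*(1/2713) = 5242243021/7537416667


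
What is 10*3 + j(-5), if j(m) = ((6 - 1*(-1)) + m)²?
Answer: 34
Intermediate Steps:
j(m) = (7 + m)² (j(m) = ((6 + 1) + m)² = (7 + m)²)
10*3 + j(-5) = 10*3 + (7 - 5)² = 30 + 2² = 30 + 4 = 34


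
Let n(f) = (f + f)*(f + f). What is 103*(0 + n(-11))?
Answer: 49852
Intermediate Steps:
n(f) = 4*f² (n(f) = (2*f)*(2*f) = 4*f²)
103*(0 + n(-11)) = 103*(0 + 4*(-11)²) = 103*(0 + 4*121) = 103*(0 + 484) = 103*484 = 49852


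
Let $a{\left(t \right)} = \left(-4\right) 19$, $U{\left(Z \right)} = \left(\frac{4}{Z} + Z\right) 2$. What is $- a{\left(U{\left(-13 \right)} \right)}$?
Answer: $76$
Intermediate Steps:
$U{\left(Z \right)} = 2 Z + \frac{8}{Z}$ ($U{\left(Z \right)} = \left(Z + \frac{4}{Z}\right) 2 = 2 Z + \frac{8}{Z}$)
$a{\left(t \right)} = -76$
$- a{\left(U{\left(-13 \right)} \right)} = \left(-1\right) \left(-76\right) = 76$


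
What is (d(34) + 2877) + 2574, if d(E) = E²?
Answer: 6607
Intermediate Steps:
(d(34) + 2877) + 2574 = (34² + 2877) + 2574 = (1156 + 2877) + 2574 = 4033 + 2574 = 6607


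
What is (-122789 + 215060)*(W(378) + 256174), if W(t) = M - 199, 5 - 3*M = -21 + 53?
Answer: 23618238786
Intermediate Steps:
M = -9 (M = 5/3 - (-21 + 53)/3 = 5/3 - ⅓*32 = 5/3 - 32/3 = -9)
W(t) = -208 (W(t) = -9 - 199 = -208)
(-122789 + 215060)*(W(378) + 256174) = (-122789 + 215060)*(-208 + 256174) = 92271*255966 = 23618238786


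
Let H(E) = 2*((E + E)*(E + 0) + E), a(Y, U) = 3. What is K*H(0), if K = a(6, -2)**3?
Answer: 0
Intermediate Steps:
H(E) = 2*E + 4*E**2 (H(E) = 2*((2*E)*E + E) = 2*(2*E**2 + E) = 2*(E + 2*E**2) = 2*E + 4*E**2)
K = 27 (K = 3**3 = 27)
K*H(0) = 27*(2*0*(1 + 2*0)) = 27*(2*0*(1 + 0)) = 27*(2*0*1) = 27*0 = 0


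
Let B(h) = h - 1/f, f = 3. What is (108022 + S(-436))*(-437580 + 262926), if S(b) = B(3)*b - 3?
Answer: -18662886042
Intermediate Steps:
B(h) = -⅓ + h (B(h) = h - 1/3 = h - 1*⅓ = h - ⅓ = -⅓ + h)
S(b) = -3 + 8*b/3 (S(b) = (-⅓ + 3)*b - 3 = 8*b/3 - 3 = -3 + 8*b/3)
(108022 + S(-436))*(-437580 + 262926) = (108022 + (-3 + (8/3)*(-436)))*(-437580 + 262926) = (108022 + (-3 - 3488/3))*(-174654) = (108022 - 3497/3)*(-174654) = (320569/3)*(-174654) = -18662886042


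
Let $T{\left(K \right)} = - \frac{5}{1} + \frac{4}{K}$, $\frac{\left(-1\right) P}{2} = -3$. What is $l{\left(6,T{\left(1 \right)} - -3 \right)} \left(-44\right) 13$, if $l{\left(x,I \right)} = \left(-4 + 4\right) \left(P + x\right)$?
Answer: $0$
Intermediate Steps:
$P = 6$ ($P = \left(-2\right) \left(-3\right) = 6$)
$T{\left(K \right)} = -5 + \frac{4}{K}$ ($T{\left(K \right)} = \left(-5\right) 1 + \frac{4}{K} = -5 + \frac{4}{K}$)
$l{\left(x,I \right)} = 0$ ($l{\left(x,I \right)} = \left(-4 + 4\right) \left(6 + x\right) = 0 \left(6 + x\right) = 0$)
$l{\left(6,T{\left(1 \right)} - -3 \right)} \left(-44\right) 13 = 0 \left(-44\right) 13 = 0 \cdot 13 = 0$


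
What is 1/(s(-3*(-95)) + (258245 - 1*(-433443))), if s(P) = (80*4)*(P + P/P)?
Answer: 1/783208 ≈ 1.2768e-6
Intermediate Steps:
s(P) = 320 + 320*P (s(P) = 320*(P + 1) = 320*(1 + P) = 320 + 320*P)
1/(s(-3*(-95)) + (258245 - 1*(-433443))) = 1/((320 + 320*(-3*(-95))) + (258245 - 1*(-433443))) = 1/((320 + 320*285) + (258245 + 433443)) = 1/((320 + 91200) + 691688) = 1/(91520 + 691688) = 1/783208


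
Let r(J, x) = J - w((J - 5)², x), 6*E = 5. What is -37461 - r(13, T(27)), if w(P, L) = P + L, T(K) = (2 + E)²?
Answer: -1346471/36 ≈ -37402.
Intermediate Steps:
E = ⅚ (E = (⅙)*5 = ⅚ ≈ 0.83333)
T(K) = 289/36 (T(K) = (2 + ⅚)² = (17/6)² = 289/36)
w(P, L) = L + P
r(J, x) = J - x - (-5 + J)² (r(J, x) = J - (x + (J - 5)²) = J - (x + (-5 + J)²) = J + (-x - (-5 + J)²) = J - x - (-5 + J)²)
-37461 - r(13, T(27)) = -37461 - (13 - 1*289/36 - (-5 + 13)²) = -37461 - (13 - 289/36 - 1*8²) = -37461 - (13 - 289/36 - 1*64) = -37461 - (13 - 289/36 - 64) = -37461 - 1*(-2125/36) = -37461 + 2125/36 = -1346471/36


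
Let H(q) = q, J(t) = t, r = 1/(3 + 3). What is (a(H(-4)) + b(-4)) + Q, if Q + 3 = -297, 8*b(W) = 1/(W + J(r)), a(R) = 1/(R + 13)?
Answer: -248335/828 ≈ -299.92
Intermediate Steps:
r = ⅙ (r = 1/6 = ⅙ ≈ 0.16667)
a(R) = 1/(13 + R)
b(W) = 1/(8*(⅙ + W)) (b(W) = 1/(8*(W + ⅙)) = 1/(8*(⅙ + W)))
Q = -300 (Q = -3 - 297 = -300)
(a(H(-4)) + b(-4)) + Q = (1/(13 - 4) + 3/(4*(1 + 6*(-4)))) - 300 = (1/9 + 3/(4*(1 - 24))) - 300 = (⅑ + (¾)/(-23)) - 300 = (⅑ + (¾)*(-1/23)) - 300 = (⅑ - 3/92) - 300 = 65/828 - 300 = -248335/828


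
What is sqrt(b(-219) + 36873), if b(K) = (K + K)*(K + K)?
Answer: 3*sqrt(25413) ≈ 478.24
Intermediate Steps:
b(K) = 4*K**2 (b(K) = (2*K)*(2*K) = 4*K**2)
sqrt(b(-219) + 36873) = sqrt(4*(-219)**2 + 36873) = sqrt(4*47961 + 36873) = sqrt(191844 + 36873) = sqrt(228717) = 3*sqrt(25413)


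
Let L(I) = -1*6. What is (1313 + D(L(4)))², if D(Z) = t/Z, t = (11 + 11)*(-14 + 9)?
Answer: 15952036/9 ≈ 1.7724e+6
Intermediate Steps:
t = -110 (t = 22*(-5) = -110)
L(I) = -6
D(Z) = -110/Z
(1313 + D(L(4)))² = (1313 - 110/(-6))² = (1313 - 110*(-⅙))² = (1313 + 55/3)² = (3994/3)² = 15952036/9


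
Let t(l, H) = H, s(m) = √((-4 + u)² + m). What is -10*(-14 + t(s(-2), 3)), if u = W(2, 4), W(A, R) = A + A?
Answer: 110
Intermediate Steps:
W(A, R) = 2*A
u = 4 (u = 2*2 = 4)
s(m) = √m (s(m) = √((-4 + 4)² + m) = √(0² + m) = √(0 + m) = √m)
-10*(-14 + t(s(-2), 3)) = -10*(-14 + 3) = -10*(-11) = 110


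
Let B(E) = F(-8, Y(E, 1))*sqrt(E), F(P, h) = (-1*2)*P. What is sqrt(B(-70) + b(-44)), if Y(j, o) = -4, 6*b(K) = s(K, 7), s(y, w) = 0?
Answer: 4*70**(1/4)*sqrt(I) ≈ 8.1812 + 8.1812*I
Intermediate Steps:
b(K) = 0 (b(K) = (1/6)*0 = 0)
F(P, h) = -2*P
B(E) = 16*sqrt(E) (B(E) = (-2*(-8))*sqrt(E) = 16*sqrt(E))
sqrt(B(-70) + b(-44)) = sqrt(16*sqrt(-70) + 0) = sqrt(16*(I*sqrt(70)) + 0) = sqrt(16*I*sqrt(70) + 0) = sqrt(16*I*sqrt(70)) = 4*70**(1/4)*sqrt(I)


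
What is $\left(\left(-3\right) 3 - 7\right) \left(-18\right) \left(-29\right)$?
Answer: $-8352$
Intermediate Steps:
$\left(\left(-3\right) 3 - 7\right) \left(-18\right) \left(-29\right) = \left(-9 - 7\right) \left(-18\right) \left(-29\right) = \left(-16\right) \left(-18\right) \left(-29\right) = 288 \left(-29\right) = -8352$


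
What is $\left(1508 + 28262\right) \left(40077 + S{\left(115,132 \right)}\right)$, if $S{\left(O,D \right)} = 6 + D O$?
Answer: $1645179510$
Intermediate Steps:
$\left(1508 + 28262\right) \left(40077 + S{\left(115,132 \right)}\right) = \left(1508 + 28262\right) \left(40077 + \left(6 + 132 \cdot 115\right)\right) = 29770 \left(40077 + \left(6 + 15180\right)\right) = 29770 \left(40077 + 15186\right) = 29770 \cdot 55263 = 1645179510$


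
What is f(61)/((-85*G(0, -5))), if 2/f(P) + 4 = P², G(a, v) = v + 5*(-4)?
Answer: 2/7898625 ≈ 2.5321e-7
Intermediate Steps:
G(a, v) = -20 + v (G(a, v) = v - 20 = -20 + v)
f(P) = 2/(-4 + P²)
f(61)/((-85*G(0, -5))) = (2/(-4 + 61²))/((-85*(-20 - 5))) = (2/(-4 + 3721))/((-85*(-25))) = (2/3717)/2125 = (2*(1/3717))*(1/2125) = (2/3717)*(1/2125) = 2/7898625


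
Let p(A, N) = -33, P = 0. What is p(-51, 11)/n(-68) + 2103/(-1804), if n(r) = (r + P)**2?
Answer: -2445951/2085424 ≈ -1.1729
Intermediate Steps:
n(r) = r**2 (n(r) = (r + 0)**2 = r**2)
p(-51, 11)/n(-68) + 2103/(-1804) = -33/((-68)**2) + 2103/(-1804) = -33/4624 + 2103*(-1/1804) = -33*1/4624 - 2103/1804 = -33/4624 - 2103/1804 = -2445951/2085424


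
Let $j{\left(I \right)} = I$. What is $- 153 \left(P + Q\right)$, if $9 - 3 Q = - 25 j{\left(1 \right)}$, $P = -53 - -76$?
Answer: $-5253$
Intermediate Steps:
$P = 23$ ($P = -53 + 76 = 23$)
$Q = \frac{34}{3}$ ($Q = 3 - \frac{\left(-25\right) 1}{3} = 3 - - \frac{25}{3} = 3 + \frac{25}{3} = \frac{34}{3} \approx 11.333$)
$- 153 \left(P + Q\right) = - 153 \left(23 + \frac{34}{3}\right) = \left(-153\right) \frac{103}{3} = -5253$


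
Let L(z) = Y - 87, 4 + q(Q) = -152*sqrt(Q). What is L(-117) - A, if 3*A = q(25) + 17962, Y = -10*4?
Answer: -17579/3 ≈ -5859.7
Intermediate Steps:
q(Q) = -4 - 152*sqrt(Q)
Y = -40
L(z) = -127 (L(z) = -40 - 87 = -127)
A = 17198/3 (A = ((-4 - 152*sqrt(25)) + 17962)/3 = ((-4 - 152*5) + 17962)/3 = ((-4 - 760) + 17962)/3 = (-764 + 17962)/3 = (1/3)*17198 = 17198/3 ≈ 5732.7)
L(-117) - A = -127 - 1*17198/3 = -127 - 17198/3 = -17579/3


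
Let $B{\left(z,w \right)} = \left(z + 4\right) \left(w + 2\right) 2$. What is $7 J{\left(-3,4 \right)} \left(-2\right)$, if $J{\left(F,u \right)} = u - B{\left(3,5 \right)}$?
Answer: $1316$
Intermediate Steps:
$B{\left(z,w \right)} = 2 \left(2 + w\right) \left(4 + z\right)$ ($B{\left(z,w \right)} = \left(4 + z\right) \left(2 + w\right) 2 = \left(2 + w\right) \left(4 + z\right) 2 = 2 \left(2 + w\right) \left(4 + z\right)$)
$J{\left(F,u \right)} = -98 + u$ ($J{\left(F,u \right)} = u - \left(16 + 4 \cdot 3 + 8 \cdot 5 + 2 \cdot 5 \cdot 3\right) = u - \left(16 + 12 + 40 + 30\right) = u - 98 = -98 + u$)
$7 J{\left(-3,4 \right)} \left(-2\right) = 7 \left(-98 + 4\right) \left(-2\right) = 7 \left(-94\right) \left(-2\right) = \left(-658\right) \left(-2\right) = 1316$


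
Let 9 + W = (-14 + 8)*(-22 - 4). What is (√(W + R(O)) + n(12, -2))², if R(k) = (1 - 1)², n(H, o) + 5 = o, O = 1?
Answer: 196 - 98*√3 ≈ 26.259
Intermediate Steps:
n(H, o) = -5 + o
R(k) = 0 (R(k) = 0² = 0)
W = 147 (W = -9 + (-14 + 8)*(-22 - 4) = -9 - 6*(-26) = -9 + 156 = 147)
(√(W + R(O)) + n(12, -2))² = (√(147 + 0) + (-5 - 2))² = (√147 - 7)² = (7*√3 - 7)² = (-7 + 7*√3)²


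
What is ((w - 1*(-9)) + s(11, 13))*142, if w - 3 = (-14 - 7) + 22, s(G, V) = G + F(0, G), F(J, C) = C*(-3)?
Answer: -1278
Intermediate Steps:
F(J, C) = -3*C
s(G, V) = -2*G (s(G, V) = G - 3*G = -2*G)
w = 4 (w = 3 + ((-14 - 7) + 22) = 3 + (-21 + 22) = 3 + 1 = 4)
((w - 1*(-9)) + s(11, 13))*142 = ((4 - 1*(-9)) - 2*11)*142 = ((4 + 9) - 22)*142 = (13 - 22)*142 = -9*142 = -1278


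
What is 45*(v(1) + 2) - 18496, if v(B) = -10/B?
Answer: -18856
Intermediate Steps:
45*(v(1) + 2) - 18496 = 45*(-10/1 + 2) - 18496 = 45*(-10*1 + 2) - 18496 = 45*(-10 + 2) - 18496 = 45*(-8) - 18496 = -360 - 18496 = -18856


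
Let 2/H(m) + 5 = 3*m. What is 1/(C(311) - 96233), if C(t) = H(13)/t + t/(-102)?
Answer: -31722/3052799941 ≈ -1.0391e-5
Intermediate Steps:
H(m) = 2/(-5 + 3*m)
C(t) = -t/102 + 1/(17*t) (C(t) = (2/(-5 + 3*13))/t + t/(-102) = (2/(-5 + 39))/t + t*(-1/102) = (2/34)/t - t/102 = (2*(1/34))/t - t/102 = 1/(17*t) - t/102 = -t/102 + 1/(17*t))
1/(C(311) - 96233) = 1/((1/102)*(6 - 1*311²)/311 - 96233) = 1/((1/102)*(1/311)*(6 - 1*96721) - 96233) = 1/((1/102)*(1/311)*(6 - 96721) - 96233) = 1/((1/102)*(1/311)*(-96715) - 96233) = 1/(-96715/31722 - 96233) = 1/(-3052799941/31722) = -31722/3052799941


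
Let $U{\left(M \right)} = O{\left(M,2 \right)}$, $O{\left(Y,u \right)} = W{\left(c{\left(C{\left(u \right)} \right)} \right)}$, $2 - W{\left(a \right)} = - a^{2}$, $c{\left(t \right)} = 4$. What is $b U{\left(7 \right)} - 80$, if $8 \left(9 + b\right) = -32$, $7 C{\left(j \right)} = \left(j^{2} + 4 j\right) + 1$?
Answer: $-314$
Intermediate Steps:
$C{\left(j \right)} = \frac{1}{7} + \frac{j^{2}}{7} + \frac{4 j}{7}$ ($C{\left(j \right)} = \frac{\left(j^{2} + 4 j\right) + 1}{7} = \frac{1 + j^{2} + 4 j}{7} = \frac{1}{7} + \frac{j^{2}}{7} + \frac{4 j}{7}$)
$b = -13$ ($b = -9 + \frac{1}{8} \left(-32\right) = -9 - 4 = -13$)
$W{\left(a \right)} = 2 + a^{2}$ ($W{\left(a \right)} = 2 - - a^{2} = 2 + a^{2}$)
$O{\left(Y,u \right)} = 18$ ($O{\left(Y,u \right)} = 2 + 4^{2} = 2 + 16 = 18$)
$U{\left(M \right)} = 18$
$b U{\left(7 \right)} - 80 = \left(-13\right) 18 - 80 = -234 - 80 = -314$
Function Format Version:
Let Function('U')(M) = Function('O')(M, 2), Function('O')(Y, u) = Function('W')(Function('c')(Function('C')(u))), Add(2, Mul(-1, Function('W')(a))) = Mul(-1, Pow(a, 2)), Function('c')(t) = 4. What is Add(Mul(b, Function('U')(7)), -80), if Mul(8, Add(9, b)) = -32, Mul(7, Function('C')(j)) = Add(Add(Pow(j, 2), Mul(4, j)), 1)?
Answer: -314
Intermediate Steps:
Function('C')(j) = Add(Rational(1, 7), Mul(Rational(1, 7), Pow(j, 2)), Mul(Rational(4, 7), j)) (Function('C')(j) = Mul(Rational(1, 7), Add(Add(Pow(j, 2), Mul(4, j)), 1)) = Mul(Rational(1, 7), Add(1, Pow(j, 2), Mul(4, j))) = Add(Rational(1, 7), Mul(Rational(1, 7), Pow(j, 2)), Mul(Rational(4, 7), j)))
b = -13 (b = Add(-9, Mul(Rational(1, 8), -32)) = Add(-9, -4) = -13)
Function('W')(a) = Add(2, Pow(a, 2)) (Function('W')(a) = Add(2, Mul(-1, Mul(-1, Pow(a, 2)))) = Add(2, Pow(a, 2)))
Function('O')(Y, u) = 18 (Function('O')(Y, u) = Add(2, Pow(4, 2)) = Add(2, 16) = 18)
Function('U')(M) = 18
Add(Mul(b, Function('U')(7)), -80) = Add(Mul(-13, 18), -80) = Add(-234, -80) = -314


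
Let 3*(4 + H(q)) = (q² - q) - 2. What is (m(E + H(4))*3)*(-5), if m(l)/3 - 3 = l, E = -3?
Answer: 30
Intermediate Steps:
H(q) = -14/3 - q/3 + q²/3 (H(q) = -4 + ((q² - q) - 2)/3 = -4 + (-2 + q² - q)/3 = -4 + (-⅔ - q/3 + q²/3) = -14/3 - q/3 + q²/3)
m(l) = 9 + 3*l
(m(E + H(4))*3)*(-5) = ((9 + 3*(-3 + (-14/3 - ⅓*4 + (⅓)*4²)))*3)*(-5) = ((9 + 3*(-3 + (-14/3 - 4/3 + (⅓)*16)))*3)*(-5) = ((9 + 3*(-3 + (-14/3 - 4/3 + 16/3)))*3)*(-5) = ((9 + 3*(-3 - ⅔))*3)*(-5) = ((9 + 3*(-11/3))*3)*(-5) = ((9 - 11)*3)*(-5) = -2*3*(-5) = -6*(-5) = 30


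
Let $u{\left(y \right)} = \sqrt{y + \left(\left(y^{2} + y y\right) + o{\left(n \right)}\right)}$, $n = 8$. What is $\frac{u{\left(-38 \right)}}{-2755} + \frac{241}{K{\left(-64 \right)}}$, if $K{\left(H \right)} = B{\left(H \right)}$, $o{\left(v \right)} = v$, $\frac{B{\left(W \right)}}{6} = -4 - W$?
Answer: $\frac{241}{360} - \frac{\sqrt{2858}}{2755} \approx 0.65004$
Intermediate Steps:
$B{\left(W \right)} = -24 - 6 W$ ($B{\left(W \right)} = 6 \left(-4 - W\right) = -24 - 6 W$)
$K{\left(H \right)} = -24 - 6 H$
$u{\left(y \right)} = \sqrt{8 + y + 2 y^{2}}$ ($u{\left(y \right)} = \sqrt{y + \left(\left(y^{2} + y y\right) + 8\right)} = \sqrt{y + \left(\left(y^{2} + y^{2}\right) + 8\right)} = \sqrt{y + \left(2 y^{2} + 8\right)} = \sqrt{y + \left(8 + 2 y^{2}\right)} = \sqrt{8 + y + 2 y^{2}}$)
$\frac{u{\left(-38 \right)}}{-2755} + \frac{241}{K{\left(-64 \right)}} = \frac{\sqrt{8 - 38 + 2 \left(-38\right)^{2}}}{-2755} + \frac{241}{-24 - -384} = \sqrt{8 - 38 + 2 \cdot 1444} \left(- \frac{1}{2755}\right) + \frac{241}{-24 + 384} = \sqrt{8 - 38 + 2888} \left(- \frac{1}{2755}\right) + \frac{241}{360} = \sqrt{2858} \left(- \frac{1}{2755}\right) + 241 \cdot \frac{1}{360} = - \frac{\sqrt{2858}}{2755} + \frac{241}{360} = \frac{241}{360} - \frac{\sqrt{2858}}{2755}$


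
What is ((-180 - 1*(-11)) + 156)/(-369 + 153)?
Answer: 13/216 ≈ 0.060185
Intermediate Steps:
((-180 - 1*(-11)) + 156)/(-369 + 153) = ((-180 + 11) + 156)/(-216) = (-169 + 156)*(-1/216) = -13*(-1/216) = 13/216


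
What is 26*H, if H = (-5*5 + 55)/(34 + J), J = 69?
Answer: 780/103 ≈ 7.5728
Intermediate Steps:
H = 30/103 (H = (-5*5 + 55)/(34 + 69) = (-25 + 55)/103 = 30*(1/103) = 30/103 ≈ 0.29126)
26*H = 26*(30/103) = 780/103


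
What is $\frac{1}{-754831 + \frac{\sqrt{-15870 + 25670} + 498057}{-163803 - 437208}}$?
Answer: $- \frac{2782203998321961}{2100096131866041509198} + \frac{3005055 \sqrt{2}}{14700672923062290564386} \approx -1.3248 \cdot 10^{-6}$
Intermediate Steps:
$\frac{1}{-754831 + \frac{\sqrt{-15870 + 25670} + 498057}{-163803 - 437208}} = \frac{1}{-754831 + \frac{\sqrt{9800} + 498057}{-601011}} = \frac{1}{-754831 + \left(70 \sqrt{2} + 498057\right) \left(- \frac{1}{601011}\right)} = \frac{1}{-754831 + \left(498057 + 70 \sqrt{2}\right) \left(- \frac{1}{601011}\right)} = \frac{1}{-754831 - \left(\frac{166019}{200337} + \frac{70 \sqrt{2}}{601011}\right)} = \frac{1}{- \frac{151220744066}{200337} - \frac{70 \sqrt{2}}{601011}}$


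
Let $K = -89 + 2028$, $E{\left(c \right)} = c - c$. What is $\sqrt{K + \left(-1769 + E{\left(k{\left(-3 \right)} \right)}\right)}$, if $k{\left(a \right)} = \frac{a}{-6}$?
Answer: $\sqrt{170} \approx 13.038$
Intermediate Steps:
$k{\left(a \right)} = - \frac{a}{6}$ ($k{\left(a \right)} = a \left(- \frac{1}{6}\right) = - \frac{a}{6}$)
$E{\left(c \right)} = 0$
$K = 1939$
$\sqrt{K + \left(-1769 + E{\left(k{\left(-3 \right)} \right)}\right)} = \sqrt{1939 + \left(-1769 + 0\right)} = \sqrt{1939 - 1769} = \sqrt{170}$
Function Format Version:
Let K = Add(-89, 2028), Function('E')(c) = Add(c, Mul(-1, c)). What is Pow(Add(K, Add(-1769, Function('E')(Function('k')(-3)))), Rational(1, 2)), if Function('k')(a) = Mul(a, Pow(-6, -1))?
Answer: Pow(170, Rational(1, 2)) ≈ 13.038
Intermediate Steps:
Function('k')(a) = Mul(Rational(-1, 6), a) (Function('k')(a) = Mul(a, Rational(-1, 6)) = Mul(Rational(-1, 6), a))
Function('E')(c) = 0
K = 1939
Pow(Add(K, Add(-1769, Function('E')(Function('k')(-3)))), Rational(1, 2)) = Pow(Add(1939, Add(-1769, 0)), Rational(1, 2)) = Pow(Add(1939, -1769), Rational(1, 2)) = Pow(170, Rational(1, 2))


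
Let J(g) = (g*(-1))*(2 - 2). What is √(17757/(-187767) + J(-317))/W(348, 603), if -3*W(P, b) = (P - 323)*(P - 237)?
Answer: -I*√41162699/19298275 ≈ -0.00033246*I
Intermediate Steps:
W(P, b) = -(-323 + P)*(-237 + P)/3 (W(P, b) = -(P - 323)*(P - 237)/3 = -(-323 + P)*(-237 + P)/3)
J(g) = 0 (J(g) = -g*0 = 0)
√(17757/(-187767) + J(-317))/W(348, 603) = √(17757/(-187767) + 0)/(-25517 - ⅓*348² + (560/3)*348) = √(17757*(-1/187767) + 0)/(-25517 - ⅓*121104 + 64960) = √(-1973/20863 + 0)/(-25517 - 40368 + 64960) = √(-1973/20863)/(-925) = (I*√41162699/20863)*(-1/925) = -I*√41162699/19298275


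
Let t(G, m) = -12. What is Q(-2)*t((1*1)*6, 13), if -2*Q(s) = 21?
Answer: 126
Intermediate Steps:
Q(s) = -21/2 (Q(s) = -½*21 = -21/2)
Q(-2)*t((1*1)*6, 13) = -21/2*(-12) = 126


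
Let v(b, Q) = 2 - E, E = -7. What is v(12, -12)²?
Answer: 81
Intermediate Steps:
v(b, Q) = 9 (v(b, Q) = 2 - 1*(-7) = 2 + 7 = 9)
v(12, -12)² = 9² = 81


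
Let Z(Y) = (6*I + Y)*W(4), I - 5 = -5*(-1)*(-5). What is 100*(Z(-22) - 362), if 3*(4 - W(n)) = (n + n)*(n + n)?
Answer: 629800/3 ≈ 2.0993e+5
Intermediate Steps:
I = -20 (I = 5 - 5*(-1)*(-5) = 5 + 5*(-5) = 5 - 25 = -20)
W(n) = 4 - 4*n**2/3 (W(n) = 4 - (n + n)*(n + n)/3 = 4 - 2*n*2*n/3 = 4 - 4*n**2/3)
Z(Y) = 2080 - 52*Y/3 (Z(Y) = (6*(-20) + Y)*(4 - 4/3*4**2) = (-120 + Y)*(4 - 4/3*16) = (-120 + Y)*(4 - 64/3) = (-120 + Y)*(-52/3) = 2080 - 52*Y/3)
100*(Z(-22) - 362) = 100*((2080 - 52/3*(-22)) - 362) = 100*((2080 + 1144/3) - 362) = 100*(7384/3 - 362) = 100*(6298/3) = 629800/3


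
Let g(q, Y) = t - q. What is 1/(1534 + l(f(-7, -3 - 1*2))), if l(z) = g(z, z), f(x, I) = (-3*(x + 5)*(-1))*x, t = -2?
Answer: 1/1490 ≈ 0.00067114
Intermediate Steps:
g(q, Y) = -2 - q
f(x, I) = x*(15 + 3*x) (f(x, I) = (-3*(5 + x)*(-1))*x = ((-15 - 3*x)*(-1))*x = (15 + 3*x)*x = x*(15 + 3*x))
l(z) = -2 - z
1/(1534 + l(f(-7, -3 - 1*2))) = 1/(1534 + (-2 - 3*(-7)*(5 - 7))) = 1/(1534 + (-2 - 3*(-7)*(-2))) = 1/(1534 + (-2 - 1*42)) = 1/(1534 + (-2 - 42)) = 1/(1534 - 44) = 1/1490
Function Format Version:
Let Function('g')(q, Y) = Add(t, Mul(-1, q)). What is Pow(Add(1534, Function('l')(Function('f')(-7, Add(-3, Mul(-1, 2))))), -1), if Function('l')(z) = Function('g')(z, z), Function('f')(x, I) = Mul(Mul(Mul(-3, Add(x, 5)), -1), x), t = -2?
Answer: Rational(1, 1490) ≈ 0.00067114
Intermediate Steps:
Function('g')(q, Y) = Add(-2, Mul(-1, q))
Function('f')(x, I) = Mul(x, Add(15, Mul(3, x))) (Function('f')(x, I) = Mul(Mul(Mul(-3, Add(5, x)), -1), x) = Mul(Mul(Add(-15, Mul(-3, x)), -1), x) = Mul(Add(15, Mul(3, x)), x) = Mul(x, Add(15, Mul(3, x))))
Function('l')(z) = Add(-2, Mul(-1, z))
Pow(Add(1534, Function('l')(Function('f')(-7, Add(-3, Mul(-1, 2))))), -1) = Pow(Add(1534, Add(-2, Mul(-1, Mul(3, -7, Add(5, -7))))), -1) = Pow(Add(1534, Add(-2, Mul(-1, Mul(3, -7, -2)))), -1) = Pow(Add(1534, Add(-2, Mul(-1, 42))), -1) = Pow(Add(1534, Add(-2, -42)), -1) = Pow(Add(1534, -44), -1) = Pow(1490, -1) = Rational(1, 1490)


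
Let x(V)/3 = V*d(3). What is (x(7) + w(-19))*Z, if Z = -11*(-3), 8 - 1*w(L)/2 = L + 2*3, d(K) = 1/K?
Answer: 1617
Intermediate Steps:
d(K) = 1/K
w(L) = 4 - 2*L (w(L) = 16 - 2*(L + 2*3) = 16 - 2*(L + 6) = 16 - 2*(6 + L) = 16 + (-12 - 2*L) = 4 - 2*L)
x(V) = V (x(V) = 3*(V/3) = V)
Z = 33
(x(7) + w(-19))*Z = (7 + (4 - 2*(-19)))*33 = (7 + (4 + 38))*33 = (7 + 42)*33 = 49*33 = 1617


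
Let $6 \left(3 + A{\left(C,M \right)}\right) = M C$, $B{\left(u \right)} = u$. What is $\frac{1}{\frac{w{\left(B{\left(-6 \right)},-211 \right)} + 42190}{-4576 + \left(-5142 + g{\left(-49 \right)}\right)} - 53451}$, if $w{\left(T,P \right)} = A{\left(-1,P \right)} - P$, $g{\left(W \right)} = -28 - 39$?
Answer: $- \frac{58710}{3138362809} \approx -1.8707 \cdot 10^{-5}$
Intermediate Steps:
$g{\left(W \right)} = -67$ ($g{\left(W \right)} = -28 - 39 = -67$)
$A{\left(C,M \right)} = -3 + \frac{C M}{6}$ ($A{\left(C,M \right)} = -3 + \frac{M C}{6} = -3 + \frac{C M}{6}$)
$w{\left(T,P \right)} = -3 - \frac{7 P}{6}$ ($w{\left(T,P \right)} = \left(-3 + \frac{1}{6} \left(-1\right) P\right) - P = \left(-3 - \frac{P}{6}\right) - P = -3 - \frac{7 P}{6}$)
$\frac{1}{\frac{w{\left(B{\left(-6 \right)},-211 \right)} + 42190}{-4576 + \left(-5142 + g{\left(-49 \right)}\right)} - 53451} = \frac{1}{\frac{\left(-3 - - \frac{1477}{6}\right) + 42190}{-4576 - 5209} - 53451} = \frac{1}{\frac{\left(-3 + \frac{1477}{6}\right) + 42190}{-4576 - 5209} - 53451} = \frac{1}{\frac{\frac{1459}{6} + 42190}{-9785} - 53451} = \frac{1}{\frac{254599}{6} \left(- \frac{1}{9785}\right) - 53451} = \frac{1}{- \frac{254599}{58710} - 53451} = \frac{1}{- \frac{3138362809}{58710}} = - \frac{58710}{3138362809}$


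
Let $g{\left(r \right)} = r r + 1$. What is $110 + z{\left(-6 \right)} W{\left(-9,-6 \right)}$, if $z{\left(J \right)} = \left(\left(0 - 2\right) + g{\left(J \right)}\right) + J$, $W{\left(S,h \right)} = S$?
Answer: $-151$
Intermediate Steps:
$g{\left(r \right)} = 1 + r^{2}$ ($g{\left(r \right)} = r^{2} + 1 = 1 + r^{2}$)
$z{\left(J \right)} = -1 + J + J^{2}$ ($z{\left(J \right)} = \left(\left(0 - 2\right) + \left(1 + J^{2}\right)\right) + J = \left(-2 + \left(1 + J^{2}\right)\right) + J = \left(-1 + J^{2}\right) + J = -1 + J + J^{2}$)
$110 + z{\left(-6 \right)} W{\left(-9,-6 \right)} = 110 + \left(-1 - 6 + \left(-6\right)^{2}\right) \left(-9\right) = 110 + \left(-1 - 6 + 36\right) \left(-9\right) = 110 + 29 \left(-9\right) = 110 - 261 = -151$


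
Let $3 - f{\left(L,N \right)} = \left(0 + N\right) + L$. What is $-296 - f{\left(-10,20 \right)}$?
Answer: $-289$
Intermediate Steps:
$f{\left(L,N \right)} = 3 - L - N$ ($f{\left(L,N \right)} = 3 - \left(\left(0 + N\right) + L\right) = 3 - \left(N + L\right) = 3 - \left(L + N\right) = 3 - L - N$)
$-296 - f{\left(-10,20 \right)} = -296 - \left(3 - -10 - 20\right) = -296 - \left(3 + 10 - 20\right) = -296 - -7 = -296 + 7 = -289$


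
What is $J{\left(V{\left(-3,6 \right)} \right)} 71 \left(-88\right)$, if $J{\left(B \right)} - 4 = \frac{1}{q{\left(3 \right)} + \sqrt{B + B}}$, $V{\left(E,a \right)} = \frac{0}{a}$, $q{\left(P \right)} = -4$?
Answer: $-23430$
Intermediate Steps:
$V{\left(E,a \right)} = 0$
$J{\left(B \right)} = 4 + \frac{1}{-4 + \sqrt{2} \sqrt{B}}$ ($J{\left(B \right)} = 4 + \frac{1}{-4 + \sqrt{B + B}} = 4 + \frac{1}{-4 + \sqrt{2 B}} = 4 + \frac{1}{-4 + \sqrt{2} \sqrt{B}}$)
$J{\left(V{\left(-3,6 \right)} \right)} 71 \left(-88\right) = \frac{-15 + 4 \sqrt{2} \sqrt{0}}{-4 + \sqrt{2} \sqrt{0}} \cdot 71 \left(-88\right) = \frac{-15 + 4 \sqrt{2} \cdot 0}{-4 + \sqrt{2} \cdot 0} \cdot 71 \left(-88\right) = \frac{-15 + 0}{-4 + 0} \cdot 71 \left(-88\right) = \frac{1}{-4} \left(-15\right) 71 \left(-88\right) = \left(- \frac{1}{4}\right) \left(-15\right) 71 \left(-88\right) = \frac{15}{4} \cdot 71 \left(-88\right) = \frac{1065}{4} \left(-88\right) = -23430$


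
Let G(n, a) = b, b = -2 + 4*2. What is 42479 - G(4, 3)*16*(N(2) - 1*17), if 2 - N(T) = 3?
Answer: 44207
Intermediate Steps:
b = 6 (b = -2 + 8 = 6)
G(n, a) = 6
N(T) = -1 (N(T) = 2 - 1*3 = 2 - 3 = -1)
42479 - G(4, 3)*16*(N(2) - 1*17) = 42479 - 6*16*(-1 - 1*17) = 42479 - 96*(-1 - 17) = 42479 - 96*(-18) = 42479 - 1*(-1728) = 42479 + 1728 = 44207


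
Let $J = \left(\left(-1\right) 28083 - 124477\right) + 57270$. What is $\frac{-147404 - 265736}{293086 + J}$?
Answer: $- \frac{103285}{49449} \approx -2.0887$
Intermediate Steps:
$J = -95290$ ($J = \left(-28083 - 124477\right) + 57270 = -152560 + 57270 = -95290$)
$\frac{-147404 - 265736}{293086 + J} = \frac{-147404 - 265736}{293086 - 95290} = - \frac{413140}{197796} = \left(-413140\right) \frac{1}{197796} = - \frac{103285}{49449}$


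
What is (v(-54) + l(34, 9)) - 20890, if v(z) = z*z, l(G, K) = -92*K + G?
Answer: -18768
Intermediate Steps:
l(G, K) = G - 92*K
v(z) = z²
(v(-54) + l(34, 9)) - 20890 = ((-54)² + (34 - 92*9)) - 20890 = (2916 + (34 - 828)) - 20890 = (2916 - 794) - 20890 = 2122 - 20890 = -18768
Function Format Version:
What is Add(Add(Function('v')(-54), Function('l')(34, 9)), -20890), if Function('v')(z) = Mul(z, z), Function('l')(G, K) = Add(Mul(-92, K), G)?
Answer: -18768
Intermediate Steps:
Function('l')(G, K) = Add(G, Mul(-92, K))
Function('v')(z) = Pow(z, 2)
Add(Add(Function('v')(-54), Function('l')(34, 9)), -20890) = Add(Add(Pow(-54, 2), Add(34, Mul(-92, 9))), -20890) = Add(Add(2916, Add(34, -828)), -20890) = Add(Add(2916, -794), -20890) = Add(2122, -20890) = -18768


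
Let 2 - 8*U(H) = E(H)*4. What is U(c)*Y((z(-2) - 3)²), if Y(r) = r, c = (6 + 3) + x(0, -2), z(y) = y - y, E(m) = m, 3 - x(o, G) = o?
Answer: -207/4 ≈ -51.750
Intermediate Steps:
x(o, G) = 3 - o
z(y) = 0
c = 12 (c = (6 + 3) + (3 - 1*0) = 9 + (3 + 0) = 9 + 3 = 12)
U(H) = ¼ - H/2 (U(H) = ¼ - H*4/8 = ¼ - H/2)
U(c)*Y((z(-2) - 3)²) = (¼ - ½*12)*(0 - 3)² = (¼ - 6)*(-3)² = -23/4*9 = -207/4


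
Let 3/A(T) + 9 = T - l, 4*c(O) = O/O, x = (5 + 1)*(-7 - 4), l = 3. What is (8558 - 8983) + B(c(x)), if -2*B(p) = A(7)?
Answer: -4247/10 ≈ -424.70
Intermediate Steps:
x = -66 (x = 6*(-11) = -66)
c(O) = ¼ (c(O) = (O/O)/4 = (¼)*1 = ¼)
A(T) = 3/(-12 + T) (A(T) = 3/(-9 + (T - 1*3)) = 3/(-9 + (T - 3)) = 3/(-9 + (-3 + T)) = 3/(-12 + T))
B(p) = 3/10 (B(p) = -3/(2*(-12 + 7)) = -3/(2*(-5)) = -3*(-1)/(2*5) = -½*(-⅗) = 3/10)
(8558 - 8983) + B(c(x)) = (8558 - 8983) + 3/10 = -425 + 3/10 = -4247/10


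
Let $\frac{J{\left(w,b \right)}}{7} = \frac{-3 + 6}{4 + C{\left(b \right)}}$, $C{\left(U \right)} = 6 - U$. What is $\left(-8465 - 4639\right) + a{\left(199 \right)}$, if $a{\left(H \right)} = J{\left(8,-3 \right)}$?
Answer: $- \frac{170331}{13} \approx -13102.0$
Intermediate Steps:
$J{\left(w,b \right)} = \frac{21}{10 - b}$ ($J{\left(w,b \right)} = 7 \frac{-3 + 6}{4 - \left(-6 + b\right)} = 7 \frac{3}{10 - b} = \frac{21}{10 - b}$)
$a{\left(H \right)} = \frac{21}{13}$ ($a{\left(H \right)} = - \frac{21}{-10 - 3} = - \frac{21}{-13} = \left(-21\right) \left(- \frac{1}{13}\right) = \frac{21}{13}$)
$\left(-8465 - 4639\right) + a{\left(199 \right)} = \left(-8465 - 4639\right) + \frac{21}{13} = -13104 + \frac{21}{13} = - \frac{170331}{13}$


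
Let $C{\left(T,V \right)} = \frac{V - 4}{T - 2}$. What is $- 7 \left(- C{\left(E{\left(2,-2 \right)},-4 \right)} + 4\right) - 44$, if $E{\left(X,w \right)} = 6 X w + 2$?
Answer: $- \frac{209}{3} \approx -69.667$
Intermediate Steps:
$E{\left(X,w \right)} = 2 + 6 X w$ ($E{\left(X,w \right)} = 6 X w + 2 = 2 + 6 X w$)
$C{\left(T,V \right)} = \frac{-4 + V}{-2 + T}$
$- 7 \left(- C{\left(E{\left(2,-2 \right)},-4 \right)} + 4\right) - 44 = - 7 \left(- \frac{-4 - 4}{-2 + \left(2 + 6 \cdot 2 \left(-2\right)\right)} + 4\right) - 44 = - 7 \left(- \frac{-8}{-2 + \left(2 - 24\right)} + 4\right) - 44 = - 7 \left(- \frac{-8}{-2 - 22} + 4\right) - 44 = - 7 \left(- \frac{-8}{-24} + 4\right) - 44 = - 7 \left(- \frac{\left(-1\right) \left(-8\right)}{24} + 4\right) - 44 = - 7 \left(\left(-1\right) \frac{1}{3} + 4\right) - 44 = - 7 \left(- \frac{1}{3} + 4\right) - 44 = \left(-7\right) \frac{11}{3} - 44 = - \frac{77}{3} - 44 = - \frac{209}{3}$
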